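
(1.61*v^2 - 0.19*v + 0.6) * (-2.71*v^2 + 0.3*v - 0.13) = -4.3631*v^4 + 0.9979*v^3 - 1.8923*v^2 + 0.2047*v - 0.078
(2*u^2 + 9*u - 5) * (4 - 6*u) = -12*u^3 - 46*u^2 + 66*u - 20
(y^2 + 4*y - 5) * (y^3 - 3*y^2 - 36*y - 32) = y^5 + y^4 - 53*y^3 - 161*y^2 + 52*y + 160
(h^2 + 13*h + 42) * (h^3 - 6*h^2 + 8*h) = h^5 + 7*h^4 - 28*h^3 - 148*h^2 + 336*h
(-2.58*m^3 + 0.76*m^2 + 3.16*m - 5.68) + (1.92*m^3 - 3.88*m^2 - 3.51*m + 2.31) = -0.66*m^3 - 3.12*m^2 - 0.35*m - 3.37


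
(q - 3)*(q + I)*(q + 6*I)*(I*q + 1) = I*q^4 - 6*q^3 - 3*I*q^3 + 18*q^2 + I*q^2 - 6*q - 3*I*q + 18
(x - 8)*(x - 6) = x^2 - 14*x + 48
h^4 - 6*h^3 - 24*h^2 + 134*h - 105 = (h - 7)*(h - 3)*(h - 1)*(h + 5)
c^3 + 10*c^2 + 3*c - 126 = (c - 3)*(c + 6)*(c + 7)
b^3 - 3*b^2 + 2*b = b*(b - 2)*(b - 1)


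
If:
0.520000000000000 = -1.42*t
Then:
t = -0.37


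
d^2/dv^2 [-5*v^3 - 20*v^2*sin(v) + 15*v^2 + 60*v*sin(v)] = 20*v^2*sin(v) - 60*v*sin(v) - 80*v*cos(v) - 30*v - 40*sin(v) + 120*cos(v) + 30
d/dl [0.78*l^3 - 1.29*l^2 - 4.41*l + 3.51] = 2.34*l^2 - 2.58*l - 4.41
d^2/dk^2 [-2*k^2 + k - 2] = -4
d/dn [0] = 0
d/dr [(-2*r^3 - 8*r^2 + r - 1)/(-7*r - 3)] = 2*(14*r^3 + 37*r^2 + 24*r - 5)/(49*r^2 + 42*r + 9)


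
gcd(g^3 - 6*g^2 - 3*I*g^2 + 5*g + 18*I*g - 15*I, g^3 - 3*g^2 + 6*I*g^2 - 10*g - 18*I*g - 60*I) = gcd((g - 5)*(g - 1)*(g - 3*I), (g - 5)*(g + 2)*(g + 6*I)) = g - 5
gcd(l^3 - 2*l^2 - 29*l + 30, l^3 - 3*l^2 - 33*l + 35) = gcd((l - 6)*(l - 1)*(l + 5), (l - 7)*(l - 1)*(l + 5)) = l^2 + 4*l - 5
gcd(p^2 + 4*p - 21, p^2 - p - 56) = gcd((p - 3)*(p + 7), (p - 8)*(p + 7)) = p + 7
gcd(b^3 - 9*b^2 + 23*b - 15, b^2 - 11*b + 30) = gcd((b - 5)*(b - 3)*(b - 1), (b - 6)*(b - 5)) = b - 5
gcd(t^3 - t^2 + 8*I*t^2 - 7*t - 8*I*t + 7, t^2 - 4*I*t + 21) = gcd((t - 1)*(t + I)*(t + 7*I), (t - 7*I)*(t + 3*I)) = 1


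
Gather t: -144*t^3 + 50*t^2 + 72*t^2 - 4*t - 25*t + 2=-144*t^3 + 122*t^2 - 29*t + 2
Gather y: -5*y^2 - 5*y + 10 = -5*y^2 - 5*y + 10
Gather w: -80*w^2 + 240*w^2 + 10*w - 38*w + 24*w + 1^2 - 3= 160*w^2 - 4*w - 2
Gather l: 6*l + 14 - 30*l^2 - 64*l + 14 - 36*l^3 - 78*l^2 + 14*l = -36*l^3 - 108*l^2 - 44*l + 28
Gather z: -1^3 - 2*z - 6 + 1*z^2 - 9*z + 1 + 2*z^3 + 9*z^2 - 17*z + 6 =2*z^3 + 10*z^2 - 28*z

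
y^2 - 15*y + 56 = (y - 8)*(y - 7)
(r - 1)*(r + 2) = r^2 + r - 2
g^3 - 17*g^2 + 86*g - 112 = (g - 8)*(g - 7)*(g - 2)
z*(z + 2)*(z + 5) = z^3 + 7*z^2 + 10*z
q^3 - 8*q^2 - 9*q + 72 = (q - 8)*(q - 3)*(q + 3)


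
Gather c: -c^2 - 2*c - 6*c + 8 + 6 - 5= -c^2 - 8*c + 9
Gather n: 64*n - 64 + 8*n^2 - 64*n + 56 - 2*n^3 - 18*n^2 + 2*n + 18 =-2*n^3 - 10*n^2 + 2*n + 10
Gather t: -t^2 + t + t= -t^2 + 2*t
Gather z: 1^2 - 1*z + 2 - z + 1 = 4 - 2*z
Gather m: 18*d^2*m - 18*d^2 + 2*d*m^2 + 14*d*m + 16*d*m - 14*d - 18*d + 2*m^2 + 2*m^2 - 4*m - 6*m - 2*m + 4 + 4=-18*d^2 - 32*d + m^2*(2*d + 4) + m*(18*d^2 + 30*d - 12) + 8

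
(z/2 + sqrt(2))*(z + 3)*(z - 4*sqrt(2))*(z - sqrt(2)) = z^4/2 - 3*sqrt(2)*z^3/2 + 3*z^3/2 - 9*sqrt(2)*z^2/2 - 6*z^2 - 18*z + 8*sqrt(2)*z + 24*sqrt(2)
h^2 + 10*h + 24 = (h + 4)*(h + 6)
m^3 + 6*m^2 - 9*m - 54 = (m - 3)*(m + 3)*(m + 6)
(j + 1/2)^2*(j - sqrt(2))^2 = j^4 - 2*sqrt(2)*j^3 + j^3 - 2*sqrt(2)*j^2 + 9*j^2/4 - sqrt(2)*j/2 + 2*j + 1/2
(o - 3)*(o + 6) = o^2 + 3*o - 18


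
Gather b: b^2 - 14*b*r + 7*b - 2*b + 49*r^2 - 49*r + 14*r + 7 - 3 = b^2 + b*(5 - 14*r) + 49*r^2 - 35*r + 4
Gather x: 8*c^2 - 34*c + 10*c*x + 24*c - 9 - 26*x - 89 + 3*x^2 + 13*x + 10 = 8*c^2 - 10*c + 3*x^2 + x*(10*c - 13) - 88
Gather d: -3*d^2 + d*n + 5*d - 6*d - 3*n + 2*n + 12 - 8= -3*d^2 + d*(n - 1) - n + 4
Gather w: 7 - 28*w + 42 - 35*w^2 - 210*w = -35*w^2 - 238*w + 49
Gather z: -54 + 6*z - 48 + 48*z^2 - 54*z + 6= 48*z^2 - 48*z - 96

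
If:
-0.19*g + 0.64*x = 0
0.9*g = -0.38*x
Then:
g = 0.00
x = 0.00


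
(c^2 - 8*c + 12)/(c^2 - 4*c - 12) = (c - 2)/(c + 2)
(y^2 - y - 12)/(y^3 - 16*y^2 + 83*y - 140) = (y + 3)/(y^2 - 12*y + 35)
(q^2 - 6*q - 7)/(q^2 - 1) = (q - 7)/(q - 1)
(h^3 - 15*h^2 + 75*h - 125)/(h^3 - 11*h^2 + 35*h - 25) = (h - 5)/(h - 1)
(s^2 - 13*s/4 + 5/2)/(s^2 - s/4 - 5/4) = (s - 2)/(s + 1)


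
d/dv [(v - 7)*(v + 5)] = 2*v - 2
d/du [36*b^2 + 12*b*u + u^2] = 12*b + 2*u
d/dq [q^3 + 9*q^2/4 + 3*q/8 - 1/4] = 3*q^2 + 9*q/2 + 3/8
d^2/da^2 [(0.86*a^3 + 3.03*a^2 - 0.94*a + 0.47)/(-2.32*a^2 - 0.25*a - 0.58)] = (7.105427357601e-15*a^5 + 15.840644*a^3 + 8.53644*a^2 - 10.960608*a - 1.10507)/(12.487168*a^6 + 4.0368*a^5 + 9.800376*a^4 + 2.034025*a^3 + 2.450094*a^2 + 0.2523*a + 0.195112)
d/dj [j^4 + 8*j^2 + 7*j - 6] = 4*j^3 + 16*j + 7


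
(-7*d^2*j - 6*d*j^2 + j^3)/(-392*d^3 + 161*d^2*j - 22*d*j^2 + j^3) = j*(d + j)/(56*d^2 - 15*d*j + j^2)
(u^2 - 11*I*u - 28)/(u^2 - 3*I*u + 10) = (u^2 - 11*I*u - 28)/(u^2 - 3*I*u + 10)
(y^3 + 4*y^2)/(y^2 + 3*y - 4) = y^2/(y - 1)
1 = 1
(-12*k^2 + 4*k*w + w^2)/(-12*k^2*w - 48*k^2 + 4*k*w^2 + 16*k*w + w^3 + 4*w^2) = 1/(w + 4)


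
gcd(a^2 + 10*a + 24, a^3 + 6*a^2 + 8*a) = a + 4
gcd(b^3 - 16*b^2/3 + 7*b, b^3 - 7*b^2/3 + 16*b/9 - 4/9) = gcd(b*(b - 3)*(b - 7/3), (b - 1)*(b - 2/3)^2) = 1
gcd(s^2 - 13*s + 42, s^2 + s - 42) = s - 6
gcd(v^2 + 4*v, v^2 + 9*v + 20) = v + 4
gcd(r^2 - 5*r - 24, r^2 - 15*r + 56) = r - 8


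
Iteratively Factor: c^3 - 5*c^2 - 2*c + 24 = (c - 3)*(c^2 - 2*c - 8) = (c - 4)*(c - 3)*(c + 2)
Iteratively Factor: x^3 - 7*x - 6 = (x + 1)*(x^2 - x - 6) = (x + 1)*(x + 2)*(x - 3)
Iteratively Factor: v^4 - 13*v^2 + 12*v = (v - 1)*(v^3 + v^2 - 12*v) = (v - 1)*(v + 4)*(v^2 - 3*v) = v*(v - 1)*(v + 4)*(v - 3)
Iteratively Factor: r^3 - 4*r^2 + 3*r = (r)*(r^2 - 4*r + 3) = r*(r - 1)*(r - 3)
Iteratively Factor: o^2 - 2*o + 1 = (o - 1)*(o - 1)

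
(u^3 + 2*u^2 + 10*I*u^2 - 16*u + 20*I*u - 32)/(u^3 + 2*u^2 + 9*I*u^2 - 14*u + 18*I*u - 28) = (u + 8*I)/(u + 7*I)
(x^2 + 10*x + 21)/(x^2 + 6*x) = (x^2 + 10*x + 21)/(x*(x + 6))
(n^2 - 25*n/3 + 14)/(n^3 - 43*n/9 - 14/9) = 3*(n - 6)/(3*n^2 + 7*n + 2)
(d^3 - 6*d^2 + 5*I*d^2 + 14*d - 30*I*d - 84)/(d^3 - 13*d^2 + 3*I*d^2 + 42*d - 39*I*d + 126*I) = (d^2 + 5*I*d + 14)/(d^2 + d*(-7 + 3*I) - 21*I)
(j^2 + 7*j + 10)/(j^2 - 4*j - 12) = (j + 5)/(j - 6)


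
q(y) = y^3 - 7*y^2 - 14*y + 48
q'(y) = 3*y^2 - 14*y - 14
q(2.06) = -1.80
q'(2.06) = -30.11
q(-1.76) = 45.51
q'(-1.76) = 19.93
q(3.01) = -30.29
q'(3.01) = -28.96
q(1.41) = 17.15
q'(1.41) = -27.78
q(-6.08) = -350.40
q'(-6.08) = 182.02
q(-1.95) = 41.27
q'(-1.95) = 24.71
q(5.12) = -72.96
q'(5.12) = -7.04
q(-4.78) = -154.23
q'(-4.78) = 121.47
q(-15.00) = -4692.00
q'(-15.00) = 871.00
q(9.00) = 84.00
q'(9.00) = 103.00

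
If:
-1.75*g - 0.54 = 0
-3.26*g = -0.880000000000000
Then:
No Solution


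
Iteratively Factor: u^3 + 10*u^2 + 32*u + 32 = (u + 2)*(u^2 + 8*u + 16) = (u + 2)*(u + 4)*(u + 4)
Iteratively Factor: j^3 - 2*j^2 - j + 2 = (j - 2)*(j^2 - 1) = (j - 2)*(j - 1)*(j + 1)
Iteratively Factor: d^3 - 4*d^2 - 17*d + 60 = (d - 3)*(d^2 - d - 20) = (d - 5)*(d - 3)*(d + 4)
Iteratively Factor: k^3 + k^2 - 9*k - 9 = (k + 1)*(k^2 - 9) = (k + 1)*(k + 3)*(k - 3)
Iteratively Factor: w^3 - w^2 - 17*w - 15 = (w + 3)*(w^2 - 4*w - 5) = (w - 5)*(w + 3)*(w + 1)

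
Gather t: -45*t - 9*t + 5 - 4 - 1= -54*t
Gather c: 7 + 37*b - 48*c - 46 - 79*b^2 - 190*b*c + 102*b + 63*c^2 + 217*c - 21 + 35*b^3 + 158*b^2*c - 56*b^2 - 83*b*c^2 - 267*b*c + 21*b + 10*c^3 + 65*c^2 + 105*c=35*b^3 - 135*b^2 + 160*b + 10*c^3 + c^2*(128 - 83*b) + c*(158*b^2 - 457*b + 274) - 60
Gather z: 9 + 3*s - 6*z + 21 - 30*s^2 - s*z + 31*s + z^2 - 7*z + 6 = -30*s^2 + 34*s + z^2 + z*(-s - 13) + 36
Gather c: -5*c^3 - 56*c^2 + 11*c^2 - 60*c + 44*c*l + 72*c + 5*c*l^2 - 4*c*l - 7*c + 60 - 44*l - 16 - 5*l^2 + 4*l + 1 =-5*c^3 - 45*c^2 + c*(5*l^2 + 40*l + 5) - 5*l^2 - 40*l + 45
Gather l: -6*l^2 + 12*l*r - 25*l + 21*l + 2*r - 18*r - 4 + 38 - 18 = -6*l^2 + l*(12*r - 4) - 16*r + 16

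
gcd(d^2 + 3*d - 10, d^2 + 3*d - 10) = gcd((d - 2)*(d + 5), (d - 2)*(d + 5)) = d^2 + 3*d - 10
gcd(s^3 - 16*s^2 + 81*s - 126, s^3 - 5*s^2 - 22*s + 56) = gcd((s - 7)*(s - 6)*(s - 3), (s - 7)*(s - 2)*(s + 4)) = s - 7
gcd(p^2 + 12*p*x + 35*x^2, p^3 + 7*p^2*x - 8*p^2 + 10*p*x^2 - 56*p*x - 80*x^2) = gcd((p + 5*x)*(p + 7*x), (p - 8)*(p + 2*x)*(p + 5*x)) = p + 5*x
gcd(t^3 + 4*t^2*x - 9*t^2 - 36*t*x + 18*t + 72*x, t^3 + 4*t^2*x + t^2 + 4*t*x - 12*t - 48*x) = t^2 + 4*t*x - 3*t - 12*x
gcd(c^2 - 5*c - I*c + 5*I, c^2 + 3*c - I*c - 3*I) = c - I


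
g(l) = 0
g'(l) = 0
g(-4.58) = 0.00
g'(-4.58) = 0.00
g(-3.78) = 0.00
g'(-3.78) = 0.00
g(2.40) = 0.00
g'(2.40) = 0.00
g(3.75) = 0.00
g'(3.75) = 0.00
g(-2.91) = 0.00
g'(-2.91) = 0.00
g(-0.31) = 0.00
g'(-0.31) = 0.00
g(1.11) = 0.00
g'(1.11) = 0.00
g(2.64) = 0.00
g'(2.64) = 0.00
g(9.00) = 0.00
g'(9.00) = 0.00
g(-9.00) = 0.00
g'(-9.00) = 0.00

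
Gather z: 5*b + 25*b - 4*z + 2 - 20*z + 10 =30*b - 24*z + 12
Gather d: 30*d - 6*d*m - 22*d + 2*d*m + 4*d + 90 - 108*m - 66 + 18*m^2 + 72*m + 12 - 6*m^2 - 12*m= d*(12 - 4*m) + 12*m^2 - 48*m + 36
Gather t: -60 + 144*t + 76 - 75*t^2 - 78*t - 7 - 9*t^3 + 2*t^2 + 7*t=-9*t^3 - 73*t^2 + 73*t + 9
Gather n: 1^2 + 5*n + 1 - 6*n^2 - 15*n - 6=-6*n^2 - 10*n - 4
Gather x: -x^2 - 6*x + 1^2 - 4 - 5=-x^2 - 6*x - 8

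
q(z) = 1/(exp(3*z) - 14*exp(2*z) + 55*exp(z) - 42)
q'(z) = (-3*exp(3*z) + 28*exp(2*z) - 55*exp(z))/(exp(3*z) - 14*exp(2*z) + 55*exp(z) - 42)^2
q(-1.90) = -0.03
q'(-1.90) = -0.01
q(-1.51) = -0.03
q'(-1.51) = -0.01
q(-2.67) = -0.03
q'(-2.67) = -0.00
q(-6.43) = -0.02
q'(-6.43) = -0.00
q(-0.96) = -0.04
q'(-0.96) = -0.03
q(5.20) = 0.00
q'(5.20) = -0.00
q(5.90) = 0.00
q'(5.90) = -0.00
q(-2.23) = -0.03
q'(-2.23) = -0.00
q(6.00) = 0.00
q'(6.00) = 0.00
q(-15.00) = -0.02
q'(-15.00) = 0.00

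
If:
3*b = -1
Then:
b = -1/3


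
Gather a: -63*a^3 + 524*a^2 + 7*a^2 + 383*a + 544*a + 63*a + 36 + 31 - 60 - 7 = -63*a^3 + 531*a^2 + 990*a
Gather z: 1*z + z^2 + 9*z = z^2 + 10*z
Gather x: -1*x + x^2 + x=x^2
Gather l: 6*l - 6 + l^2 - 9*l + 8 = l^2 - 3*l + 2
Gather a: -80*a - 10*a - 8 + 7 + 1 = -90*a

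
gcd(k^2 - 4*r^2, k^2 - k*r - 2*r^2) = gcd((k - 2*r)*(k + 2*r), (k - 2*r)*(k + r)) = -k + 2*r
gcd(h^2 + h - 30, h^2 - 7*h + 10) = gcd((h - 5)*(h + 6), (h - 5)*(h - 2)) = h - 5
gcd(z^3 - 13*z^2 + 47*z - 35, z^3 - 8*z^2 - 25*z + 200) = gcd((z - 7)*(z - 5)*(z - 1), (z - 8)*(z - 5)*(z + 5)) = z - 5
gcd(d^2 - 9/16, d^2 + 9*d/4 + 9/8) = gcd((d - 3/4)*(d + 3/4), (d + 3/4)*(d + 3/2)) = d + 3/4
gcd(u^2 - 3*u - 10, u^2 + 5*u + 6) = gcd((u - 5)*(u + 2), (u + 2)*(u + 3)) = u + 2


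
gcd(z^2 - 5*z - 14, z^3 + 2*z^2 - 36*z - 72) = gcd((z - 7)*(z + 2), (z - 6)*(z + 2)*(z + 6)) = z + 2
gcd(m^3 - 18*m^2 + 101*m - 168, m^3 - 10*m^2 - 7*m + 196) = m - 7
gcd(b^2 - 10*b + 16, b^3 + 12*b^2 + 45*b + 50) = 1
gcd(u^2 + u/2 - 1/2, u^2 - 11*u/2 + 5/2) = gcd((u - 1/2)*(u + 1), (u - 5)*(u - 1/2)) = u - 1/2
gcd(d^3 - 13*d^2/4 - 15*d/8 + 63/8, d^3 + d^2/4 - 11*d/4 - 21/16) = d^2 - d/4 - 21/8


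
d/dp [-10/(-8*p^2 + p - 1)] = 10*(1 - 16*p)/(8*p^2 - p + 1)^2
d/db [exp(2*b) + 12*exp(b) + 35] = 2*(exp(b) + 6)*exp(b)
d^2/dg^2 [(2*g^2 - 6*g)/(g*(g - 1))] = -8/(g^3 - 3*g^2 + 3*g - 1)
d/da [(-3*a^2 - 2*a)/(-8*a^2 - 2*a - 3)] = 2*(-5*a^2 + 9*a + 3)/(64*a^4 + 32*a^3 + 52*a^2 + 12*a + 9)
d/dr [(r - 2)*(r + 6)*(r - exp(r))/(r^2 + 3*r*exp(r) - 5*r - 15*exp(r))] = (-(r - 2)*(r + 6)*(r - exp(r))*(3*r*exp(r) + 2*r - 12*exp(r) - 5) + ((1 - exp(r))*(r - 2)*(r + 6) + (r - 2)*(r - exp(r)) + (r + 6)*(r - exp(r)))*(r^2 + 3*r*exp(r) - 5*r - 15*exp(r)))/(r^2 + 3*r*exp(r) - 5*r - 15*exp(r))^2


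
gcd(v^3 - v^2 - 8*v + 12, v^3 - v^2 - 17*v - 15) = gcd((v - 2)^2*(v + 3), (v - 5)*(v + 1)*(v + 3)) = v + 3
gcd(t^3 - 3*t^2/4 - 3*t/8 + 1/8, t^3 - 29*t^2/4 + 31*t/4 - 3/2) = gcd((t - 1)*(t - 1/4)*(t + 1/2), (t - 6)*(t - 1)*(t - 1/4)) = t^2 - 5*t/4 + 1/4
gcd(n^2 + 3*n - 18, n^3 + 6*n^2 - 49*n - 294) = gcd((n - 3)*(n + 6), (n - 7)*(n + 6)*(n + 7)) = n + 6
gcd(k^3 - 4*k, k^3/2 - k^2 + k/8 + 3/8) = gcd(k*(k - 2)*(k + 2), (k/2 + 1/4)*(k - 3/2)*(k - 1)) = 1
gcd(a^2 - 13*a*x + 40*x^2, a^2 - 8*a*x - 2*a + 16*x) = -a + 8*x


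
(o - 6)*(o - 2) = o^2 - 8*o + 12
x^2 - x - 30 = (x - 6)*(x + 5)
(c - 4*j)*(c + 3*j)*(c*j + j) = c^3*j - c^2*j^2 + c^2*j - 12*c*j^3 - c*j^2 - 12*j^3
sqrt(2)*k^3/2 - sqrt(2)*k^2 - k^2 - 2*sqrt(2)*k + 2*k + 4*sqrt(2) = (k - 2)*(k - 2*sqrt(2))*(sqrt(2)*k/2 + 1)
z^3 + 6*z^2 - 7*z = z*(z - 1)*(z + 7)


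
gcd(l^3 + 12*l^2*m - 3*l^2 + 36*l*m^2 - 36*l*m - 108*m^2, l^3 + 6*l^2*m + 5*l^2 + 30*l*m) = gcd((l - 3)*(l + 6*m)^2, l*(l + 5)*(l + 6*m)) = l + 6*m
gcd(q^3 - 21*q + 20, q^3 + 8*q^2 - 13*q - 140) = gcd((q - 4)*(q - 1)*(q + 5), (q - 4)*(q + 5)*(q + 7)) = q^2 + q - 20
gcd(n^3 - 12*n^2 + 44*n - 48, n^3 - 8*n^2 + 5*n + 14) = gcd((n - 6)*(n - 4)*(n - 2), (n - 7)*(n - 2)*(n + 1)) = n - 2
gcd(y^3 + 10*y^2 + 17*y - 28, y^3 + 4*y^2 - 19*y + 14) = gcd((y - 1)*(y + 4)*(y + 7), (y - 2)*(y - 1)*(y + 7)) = y^2 + 6*y - 7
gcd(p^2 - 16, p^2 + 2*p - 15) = 1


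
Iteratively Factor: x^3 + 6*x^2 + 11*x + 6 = (x + 2)*(x^2 + 4*x + 3) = (x + 1)*(x + 2)*(x + 3)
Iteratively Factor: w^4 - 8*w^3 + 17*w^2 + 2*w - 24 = (w - 4)*(w^3 - 4*w^2 + w + 6) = (w - 4)*(w - 2)*(w^2 - 2*w - 3) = (w - 4)*(w - 2)*(w + 1)*(w - 3)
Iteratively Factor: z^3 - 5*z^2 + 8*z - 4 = (z - 2)*(z^2 - 3*z + 2) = (z - 2)*(z - 1)*(z - 2)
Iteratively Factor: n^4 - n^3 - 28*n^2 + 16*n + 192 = (n - 4)*(n^3 + 3*n^2 - 16*n - 48) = (n - 4)*(n + 4)*(n^2 - n - 12) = (n - 4)^2*(n + 4)*(n + 3)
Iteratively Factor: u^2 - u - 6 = (u - 3)*(u + 2)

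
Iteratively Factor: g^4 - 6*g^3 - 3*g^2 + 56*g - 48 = (g - 1)*(g^3 - 5*g^2 - 8*g + 48) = (g - 4)*(g - 1)*(g^2 - g - 12) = (g - 4)*(g - 1)*(g + 3)*(g - 4)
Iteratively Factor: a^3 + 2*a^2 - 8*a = (a - 2)*(a^2 + 4*a) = (a - 2)*(a + 4)*(a)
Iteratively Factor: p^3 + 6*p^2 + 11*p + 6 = (p + 2)*(p^2 + 4*p + 3) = (p + 1)*(p + 2)*(p + 3)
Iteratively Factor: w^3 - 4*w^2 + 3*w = (w)*(w^2 - 4*w + 3) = w*(w - 3)*(w - 1)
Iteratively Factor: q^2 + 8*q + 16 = (q + 4)*(q + 4)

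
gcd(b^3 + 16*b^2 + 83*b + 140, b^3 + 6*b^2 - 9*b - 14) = b + 7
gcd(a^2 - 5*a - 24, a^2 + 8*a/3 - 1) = a + 3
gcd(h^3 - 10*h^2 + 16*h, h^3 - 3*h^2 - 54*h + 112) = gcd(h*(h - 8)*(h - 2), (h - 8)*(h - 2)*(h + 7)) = h^2 - 10*h + 16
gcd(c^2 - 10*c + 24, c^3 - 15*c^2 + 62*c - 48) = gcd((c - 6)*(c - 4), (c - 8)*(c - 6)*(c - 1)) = c - 6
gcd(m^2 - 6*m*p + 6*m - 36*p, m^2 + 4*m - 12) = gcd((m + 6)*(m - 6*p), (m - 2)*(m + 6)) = m + 6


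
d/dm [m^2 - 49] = 2*m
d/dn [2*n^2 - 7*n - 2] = 4*n - 7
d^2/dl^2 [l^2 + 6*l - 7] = 2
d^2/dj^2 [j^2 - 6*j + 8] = 2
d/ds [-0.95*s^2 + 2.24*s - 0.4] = 2.24 - 1.9*s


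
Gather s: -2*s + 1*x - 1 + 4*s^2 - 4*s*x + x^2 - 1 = 4*s^2 + s*(-4*x - 2) + x^2 + x - 2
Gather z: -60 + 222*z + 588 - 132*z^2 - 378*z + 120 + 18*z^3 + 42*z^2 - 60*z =18*z^3 - 90*z^2 - 216*z + 648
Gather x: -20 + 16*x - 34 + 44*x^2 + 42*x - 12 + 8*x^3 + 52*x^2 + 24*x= 8*x^3 + 96*x^2 + 82*x - 66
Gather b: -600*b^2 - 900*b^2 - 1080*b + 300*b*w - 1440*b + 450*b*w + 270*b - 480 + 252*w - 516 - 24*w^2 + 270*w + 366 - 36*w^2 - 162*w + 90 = -1500*b^2 + b*(750*w - 2250) - 60*w^2 + 360*w - 540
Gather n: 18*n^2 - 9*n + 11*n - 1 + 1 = 18*n^2 + 2*n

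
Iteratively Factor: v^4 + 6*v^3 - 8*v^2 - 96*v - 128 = (v + 2)*(v^3 + 4*v^2 - 16*v - 64) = (v + 2)*(v + 4)*(v^2 - 16) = (v + 2)*(v + 4)^2*(v - 4)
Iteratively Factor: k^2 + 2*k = (k)*(k + 2)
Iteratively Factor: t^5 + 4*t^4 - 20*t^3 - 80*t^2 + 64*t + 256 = (t - 2)*(t^4 + 6*t^3 - 8*t^2 - 96*t - 128) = (t - 2)*(t + 4)*(t^3 + 2*t^2 - 16*t - 32) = (t - 2)*(t + 4)^2*(t^2 - 2*t - 8) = (t - 4)*(t - 2)*(t + 4)^2*(t + 2)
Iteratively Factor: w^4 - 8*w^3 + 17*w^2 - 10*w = (w - 1)*(w^3 - 7*w^2 + 10*w) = (w - 5)*(w - 1)*(w^2 - 2*w) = (w - 5)*(w - 2)*(w - 1)*(w)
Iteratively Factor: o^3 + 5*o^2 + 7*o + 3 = (o + 1)*(o^2 + 4*o + 3) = (o + 1)*(o + 3)*(o + 1)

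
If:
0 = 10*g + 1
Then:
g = -1/10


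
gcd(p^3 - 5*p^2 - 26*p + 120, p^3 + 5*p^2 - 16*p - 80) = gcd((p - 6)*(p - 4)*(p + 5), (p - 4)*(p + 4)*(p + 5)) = p^2 + p - 20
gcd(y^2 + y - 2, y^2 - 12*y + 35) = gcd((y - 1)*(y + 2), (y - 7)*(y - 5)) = 1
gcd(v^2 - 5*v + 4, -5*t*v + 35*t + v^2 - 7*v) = 1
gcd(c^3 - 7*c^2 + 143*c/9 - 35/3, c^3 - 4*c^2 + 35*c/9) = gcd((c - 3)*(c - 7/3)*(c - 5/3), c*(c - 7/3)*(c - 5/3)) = c^2 - 4*c + 35/9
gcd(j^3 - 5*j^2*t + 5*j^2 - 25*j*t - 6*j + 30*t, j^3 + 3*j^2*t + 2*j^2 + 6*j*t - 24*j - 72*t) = j + 6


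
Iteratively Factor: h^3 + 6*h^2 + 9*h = (h + 3)*(h^2 + 3*h) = (h + 3)^2*(h)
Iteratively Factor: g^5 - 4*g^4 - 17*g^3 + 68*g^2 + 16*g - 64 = (g + 4)*(g^4 - 8*g^3 + 15*g^2 + 8*g - 16) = (g + 1)*(g + 4)*(g^3 - 9*g^2 + 24*g - 16) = (g - 4)*(g + 1)*(g + 4)*(g^2 - 5*g + 4) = (g - 4)*(g - 1)*(g + 1)*(g + 4)*(g - 4)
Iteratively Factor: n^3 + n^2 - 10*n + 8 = (n - 2)*(n^2 + 3*n - 4) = (n - 2)*(n - 1)*(n + 4)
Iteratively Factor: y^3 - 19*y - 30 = (y - 5)*(y^2 + 5*y + 6) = (y - 5)*(y + 3)*(y + 2)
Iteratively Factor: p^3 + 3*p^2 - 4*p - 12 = (p + 2)*(p^2 + p - 6) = (p - 2)*(p + 2)*(p + 3)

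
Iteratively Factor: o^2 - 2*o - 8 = (o - 4)*(o + 2)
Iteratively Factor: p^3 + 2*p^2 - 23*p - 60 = (p - 5)*(p^2 + 7*p + 12) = (p - 5)*(p + 3)*(p + 4)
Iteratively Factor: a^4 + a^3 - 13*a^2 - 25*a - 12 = (a + 3)*(a^3 - 2*a^2 - 7*a - 4) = (a - 4)*(a + 3)*(a^2 + 2*a + 1) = (a - 4)*(a + 1)*(a + 3)*(a + 1)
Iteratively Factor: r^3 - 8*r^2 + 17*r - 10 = (r - 5)*(r^2 - 3*r + 2) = (r - 5)*(r - 1)*(r - 2)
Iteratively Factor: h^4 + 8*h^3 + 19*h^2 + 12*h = (h + 4)*(h^3 + 4*h^2 + 3*h) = (h + 3)*(h + 4)*(h^2 + h) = (h + 1)*(h + 3)*(h + 4)*(h)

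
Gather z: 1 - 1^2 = 0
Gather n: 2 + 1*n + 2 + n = 2*n + 4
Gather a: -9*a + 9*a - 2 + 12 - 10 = 0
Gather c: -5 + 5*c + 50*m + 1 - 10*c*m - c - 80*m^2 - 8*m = c*(4 - 10*m) - 80*m^2 + 42*m - 4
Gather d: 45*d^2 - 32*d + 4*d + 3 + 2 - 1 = 45*d^2 - 28*d + 4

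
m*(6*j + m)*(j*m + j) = 6*j^2*m^2 + 6*j^2*m + j*m^3 + j*m^2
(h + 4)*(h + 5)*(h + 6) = h^3 + 15*h^2 + 74*h + 120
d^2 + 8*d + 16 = (d + 4)^2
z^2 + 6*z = z*(z + 6)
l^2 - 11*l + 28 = (l - 7)*(l - 4)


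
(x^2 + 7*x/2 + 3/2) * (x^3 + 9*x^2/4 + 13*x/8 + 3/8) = x^5 + 23*x^4/4 + 11*x^3 + 151*x^2/16 + 15*x/4 + 9/16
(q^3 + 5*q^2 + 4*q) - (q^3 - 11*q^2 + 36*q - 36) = 16*q^2 - 32*q + 36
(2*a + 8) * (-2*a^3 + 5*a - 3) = -4*a^4 - 16*a^3 + 10*a^2 + 34*a - 24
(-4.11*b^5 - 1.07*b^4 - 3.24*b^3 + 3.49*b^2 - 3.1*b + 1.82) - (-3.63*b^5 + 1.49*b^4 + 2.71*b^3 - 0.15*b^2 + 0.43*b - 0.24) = -0.48*b^5 - 2.56*b^4 - 5.95*b^3 + 3.64*b^2 - 3.53*b + 2.06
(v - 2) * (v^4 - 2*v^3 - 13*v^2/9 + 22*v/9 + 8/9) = v^5 - 4*v^4 + 23*v^3/9 + 16*v^2/3 - 4*v - 16/9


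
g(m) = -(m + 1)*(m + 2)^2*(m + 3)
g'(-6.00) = 248.00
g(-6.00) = -240.00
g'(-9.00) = 1358.00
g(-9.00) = -2352.00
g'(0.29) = -43.46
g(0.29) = -22.26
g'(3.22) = -558.51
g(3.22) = -715.23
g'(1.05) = -107.39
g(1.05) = -77.23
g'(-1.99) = 0.02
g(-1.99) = 0.00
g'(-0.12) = -22.82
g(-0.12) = -8.96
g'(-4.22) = 39.32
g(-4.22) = -19.36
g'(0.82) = -84.06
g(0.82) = -55.29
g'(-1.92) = 0.16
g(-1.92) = 0.01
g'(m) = -(m + 1)*(m + 2)^2 - (m + 1)*(m + 3)*(2*m + 4) - (m + 2)^2*(m + 3) = -4*m^3 - 24*m^2 - 46*m - 28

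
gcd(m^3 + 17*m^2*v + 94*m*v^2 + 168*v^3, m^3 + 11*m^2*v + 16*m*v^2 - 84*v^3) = m^2 + 13*m*v + 42*v^2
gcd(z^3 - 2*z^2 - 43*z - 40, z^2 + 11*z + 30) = z + 5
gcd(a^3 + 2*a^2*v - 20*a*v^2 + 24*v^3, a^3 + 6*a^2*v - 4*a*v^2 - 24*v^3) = -a^2 - 4*a*v + 12*v^2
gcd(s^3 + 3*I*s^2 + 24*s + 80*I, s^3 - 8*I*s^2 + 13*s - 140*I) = s^2 - I*s + 20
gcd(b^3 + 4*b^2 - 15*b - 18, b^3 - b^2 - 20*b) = 1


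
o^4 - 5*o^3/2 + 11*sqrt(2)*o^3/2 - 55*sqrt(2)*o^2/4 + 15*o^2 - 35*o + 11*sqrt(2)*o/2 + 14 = (o - 2)*(o - 1/2)*(o + 2*sqrt(2))*(o + 7*sqrt(2)/2)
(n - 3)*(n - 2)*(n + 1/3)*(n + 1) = n^4 - 11*n^3/3 - n^2/3 + 19*n/3 + 2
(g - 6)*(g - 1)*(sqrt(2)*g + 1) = sqrt(2)*g^3 - 7*sqrt(2)*g^2 + g^2 - 7*g + 6*sqrt(2)*g + 6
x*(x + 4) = x^2 + 4*x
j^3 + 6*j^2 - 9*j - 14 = (j - 2)*(j + 1)*(j + 7)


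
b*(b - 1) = b^2 - b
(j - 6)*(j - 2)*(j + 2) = j^3 - 6*j^2 - 4*j + 24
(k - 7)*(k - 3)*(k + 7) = k^3 - 3*k^2 - 49*k + 147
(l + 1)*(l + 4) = l^2 + 5*l + 4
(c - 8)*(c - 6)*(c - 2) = c^3 - 16*c^2 + 76*c - 96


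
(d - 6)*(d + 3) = d^2 - 3*d - 18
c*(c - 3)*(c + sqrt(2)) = c^3 - 3*c^2 + sqrt(2)*c^2 - 3*sqrt(2)*c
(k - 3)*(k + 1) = k^2 - 2*k - 3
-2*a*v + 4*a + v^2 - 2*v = (-2*a + v)*(v - 2)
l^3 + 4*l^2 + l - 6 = (l - 1)*(l + 2)*(l + 3)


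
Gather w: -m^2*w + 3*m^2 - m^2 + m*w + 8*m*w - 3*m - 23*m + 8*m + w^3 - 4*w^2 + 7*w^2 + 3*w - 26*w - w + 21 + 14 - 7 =2*m^2 - 18*m + w^3 + 3*w^2 + w*(-m^2 + 9*m - 24) + 28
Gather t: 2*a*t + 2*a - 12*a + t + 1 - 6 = -10*a + t*(2*a + 1) - 5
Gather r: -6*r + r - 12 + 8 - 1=-5*r - 5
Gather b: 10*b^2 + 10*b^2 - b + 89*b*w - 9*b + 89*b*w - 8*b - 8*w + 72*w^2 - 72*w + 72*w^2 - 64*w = 20*b^2 + b*(178*w - 18) + 144*w^2 - 144*w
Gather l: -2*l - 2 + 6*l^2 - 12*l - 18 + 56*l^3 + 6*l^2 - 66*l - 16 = 56*l^3 + 12*l^2 - 80*l - 36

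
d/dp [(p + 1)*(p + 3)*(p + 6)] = 3*p^2 + 20*p + 27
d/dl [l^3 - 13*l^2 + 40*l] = 3*l^2 - 26*l + 40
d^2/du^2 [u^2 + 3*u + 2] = 2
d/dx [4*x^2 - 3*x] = 8*x - 3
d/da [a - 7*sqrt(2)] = 1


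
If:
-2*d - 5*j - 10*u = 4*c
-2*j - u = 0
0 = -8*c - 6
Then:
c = -3/4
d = 3/2 - 15*u/4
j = -u/2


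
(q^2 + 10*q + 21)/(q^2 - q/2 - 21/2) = 2*(q + 7)/(2*q - 7)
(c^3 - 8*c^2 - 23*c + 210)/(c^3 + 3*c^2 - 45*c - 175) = (c - 6)/(c + 5)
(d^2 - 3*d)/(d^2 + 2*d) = (d - 3)/(d + 2)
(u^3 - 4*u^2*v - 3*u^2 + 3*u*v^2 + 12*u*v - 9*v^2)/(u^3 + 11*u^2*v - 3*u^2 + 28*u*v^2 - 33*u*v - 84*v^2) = (u^2 - 4*u*v + 3*v^2)/(u^2 + 11*u*v + 28*v^2)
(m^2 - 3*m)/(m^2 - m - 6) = m/(m + 2)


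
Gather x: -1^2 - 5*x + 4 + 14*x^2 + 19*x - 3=14*x^2 + 14*x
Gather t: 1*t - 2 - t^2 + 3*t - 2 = -t^2 + 4*t - 4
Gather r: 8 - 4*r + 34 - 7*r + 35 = 77 - 11*r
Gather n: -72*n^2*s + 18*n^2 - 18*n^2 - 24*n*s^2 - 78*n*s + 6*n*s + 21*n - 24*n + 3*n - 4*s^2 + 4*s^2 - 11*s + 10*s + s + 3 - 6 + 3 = -72*n^2*s + n*(-24*s^2 - 72*s)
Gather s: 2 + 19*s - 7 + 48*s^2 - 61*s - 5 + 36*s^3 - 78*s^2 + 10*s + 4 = 36*s^3 - 30*s^2 - 32*s - 6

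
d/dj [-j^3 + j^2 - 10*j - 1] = -3*j^2 + 2*j - 10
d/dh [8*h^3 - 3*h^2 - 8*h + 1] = 24*h^2 - 6*h - 8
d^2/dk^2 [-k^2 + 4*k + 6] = -2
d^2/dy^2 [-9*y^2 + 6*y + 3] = -18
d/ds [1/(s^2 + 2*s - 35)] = 2*(-s - 1)/(s^2 + 2*s - 35)^2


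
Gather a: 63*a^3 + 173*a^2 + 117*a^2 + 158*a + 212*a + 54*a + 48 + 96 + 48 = 63*a^3 + 290*a^2 + 424*a + 192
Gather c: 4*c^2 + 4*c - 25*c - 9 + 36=4*c^2 - 21*c + 27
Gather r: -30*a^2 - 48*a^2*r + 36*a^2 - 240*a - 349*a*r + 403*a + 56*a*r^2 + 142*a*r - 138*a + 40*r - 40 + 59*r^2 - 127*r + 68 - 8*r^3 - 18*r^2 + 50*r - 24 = 6*a^2 + 25*a - 8*r^3 + r^2*(56*a + 41) + r*(-48*a^2 - 207*a - 37) + 4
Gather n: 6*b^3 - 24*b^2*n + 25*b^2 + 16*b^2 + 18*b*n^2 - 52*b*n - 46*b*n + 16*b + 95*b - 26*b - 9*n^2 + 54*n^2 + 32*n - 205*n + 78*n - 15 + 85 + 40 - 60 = 6*b^3 + 41*b^2 + 85*b + n^2*(18*b + 45) + n*(-24*b^2 - 98*b - 95) + 50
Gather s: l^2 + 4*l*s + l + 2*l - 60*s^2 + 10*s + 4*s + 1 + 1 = l^2 + 3*l - 60*s^2 + s*(4*l + 14) + 2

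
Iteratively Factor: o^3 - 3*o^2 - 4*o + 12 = (o - 3)*(o^2 - 4) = (o - 3)*(o + 2)*(o - 2)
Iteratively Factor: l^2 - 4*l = (l - 4)*(l)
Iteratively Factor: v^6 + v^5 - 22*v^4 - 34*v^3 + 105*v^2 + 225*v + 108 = (v + 3)*(v^5 - 2*v^4 - 16*v^3 + 14*v^2 + 63*v + 36) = (v + 1)*(v + 3)*(v^4 - 3*v^3 - 13*v^2 + 27*v + 36) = (v + 1)*(v + 3)^2*(v^3 - 6*v^2 + 5*v + 12) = (v - 4)*(v + 1)*(v + 3)^2*(v^2 - 2*v - 3) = (v - 4)*(v - 3)*(v + 1)*(v + 3)^2*(v + 1)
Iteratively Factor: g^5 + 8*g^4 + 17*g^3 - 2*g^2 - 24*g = (g - 1)*(g^4 + 9*g^3 + 26*g^2 + 24*g) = (g - 1)*(g + 4)*(g^3 + 5*g^2 + 6*g) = g*(g - 1)*(g + 4)*(g^2 + 5*g + 6) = g*(g - 1)*(g + 3)*(g + 4)*(g + 2)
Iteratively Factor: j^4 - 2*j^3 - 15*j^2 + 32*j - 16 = (j - 1)*(j^3 - j^2 - 16*j + 16) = (j - 1)*(j + 4)*(j^2 - 5*j + 4) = (j - 4)*(j - 1)*(j + 4)*(j - 1)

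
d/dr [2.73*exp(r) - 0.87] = 2.73*exp(r)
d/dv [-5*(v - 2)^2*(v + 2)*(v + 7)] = -20*v^3 - 75*v^2 + 180*v + 100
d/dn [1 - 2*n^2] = -4*n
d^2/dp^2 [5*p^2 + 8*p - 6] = 10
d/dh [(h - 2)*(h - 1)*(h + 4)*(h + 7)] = 4*h^3 + 24*h^2 - 6*h - 62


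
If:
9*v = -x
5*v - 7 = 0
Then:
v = 7/5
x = -63/5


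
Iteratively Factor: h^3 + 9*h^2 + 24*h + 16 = (h + 1)*(h^2 + 8*h + 16) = (h + 1)*(h + 4)*(h + 4)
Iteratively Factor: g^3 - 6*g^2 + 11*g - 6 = (g - 3)*(g^2 - 3*g + 2) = (g - 3)*(g - 2)*(g - 1)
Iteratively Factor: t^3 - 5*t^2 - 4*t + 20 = (t + 2)*(t^2 - 7*t + 10) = (t - 2)*(t + 2)*(t - 5)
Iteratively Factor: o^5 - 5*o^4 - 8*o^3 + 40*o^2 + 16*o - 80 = (o - 2)*(o^4 - 3*o^3 - 14*o^2 + 12*o + 40) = (o - 2)^2*(o^3 - o^2 - 16*o - 20) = (o - 2)^2*(o + 2)*(o^2 - 3*o - 10) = (o - 5)*(o - 2)^2*(o + 2)*(o + 2)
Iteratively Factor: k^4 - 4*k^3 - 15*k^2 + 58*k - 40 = (k - 5)*(k^3 + k^2 - 10*k + 8) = (k - 5)*(k - 1)*(k^2 + 2*k - 8) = (k - 5)*(k - 1)*(k + 4)*(k - 2)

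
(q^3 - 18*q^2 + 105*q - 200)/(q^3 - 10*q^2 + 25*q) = (q - 8)/q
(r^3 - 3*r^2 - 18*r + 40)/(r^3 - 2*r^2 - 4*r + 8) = (r^2 - r - 20)/(r^2 - 4)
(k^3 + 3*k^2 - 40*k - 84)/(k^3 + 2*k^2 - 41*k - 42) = (k + 2)/(k + 1)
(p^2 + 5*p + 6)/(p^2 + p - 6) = (p + 2)/(p - 2)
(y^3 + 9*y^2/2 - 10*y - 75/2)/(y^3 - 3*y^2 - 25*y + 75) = (y + 5/2)/(y - 5)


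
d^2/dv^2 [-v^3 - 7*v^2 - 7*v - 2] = -6*v - 14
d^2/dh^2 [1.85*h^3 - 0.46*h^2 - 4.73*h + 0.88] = 11.1*h - 0.92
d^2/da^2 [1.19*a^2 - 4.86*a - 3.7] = 2.38000000000000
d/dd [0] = 0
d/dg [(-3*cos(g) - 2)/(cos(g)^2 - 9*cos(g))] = (-3*sin(g) + 18*sin(g)/cos(g)^2 - 4*tan(g))/(cos(g) - 9)^2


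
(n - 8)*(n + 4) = n^2 - 4*n - 32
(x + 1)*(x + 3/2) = x^2 + 5*x/2 + 3/2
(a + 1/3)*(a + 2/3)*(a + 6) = a^3 + 7*a^2 + 56*a/9 + 4/3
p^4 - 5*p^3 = p^3*(p - 5)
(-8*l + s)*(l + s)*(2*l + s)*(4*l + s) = -64*l^4 - 104*l^3*s - 42*l^2*s^2 - l*s^3 + s^4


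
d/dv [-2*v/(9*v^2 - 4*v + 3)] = 6*(3*v^2 - 1)/(81*v^4 - 72*v^3 + 70*v^2 - 24*v + 9)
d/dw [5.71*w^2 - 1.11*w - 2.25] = 11.42*w - 1.11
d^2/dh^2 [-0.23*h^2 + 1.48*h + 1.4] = -0.460000000000000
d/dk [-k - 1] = -1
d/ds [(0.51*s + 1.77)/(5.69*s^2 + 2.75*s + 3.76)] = (2.9019*s^2 + 1.4025*s - (0.51*s + 1.77)*(11.38*s + 2.75) + 1.9176)/(5.69*s^2 + 2.75*s + 3.76)^2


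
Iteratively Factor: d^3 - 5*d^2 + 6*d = (d)*(d^2 - 5*d + 6) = d*(d - 3)*(d - 2)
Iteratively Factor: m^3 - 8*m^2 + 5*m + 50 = (m + 2)*(m^2 - 10*m + 25) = (m - 5)*(m + 2)*(m - 5)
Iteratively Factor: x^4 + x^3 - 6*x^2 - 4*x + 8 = (x - 2)*(x^3 + 3*x^2 - 4) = (x - 2)*(x + 2)*(x^2 + x - 2) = (x - 2)*(x + 2)^2*(x - 1)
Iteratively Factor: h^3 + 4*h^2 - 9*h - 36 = (h + 3)*(h^2 + h - 12) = (h + 3)*(h + 4)*(h - 3)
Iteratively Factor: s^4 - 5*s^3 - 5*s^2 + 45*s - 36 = (s + 3)*(s^3 - 8*s^2 + 19*s - 12) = (s - 1)*(s + 3)*(s^2 - 7*s + 12) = (s - 3)*(s - 1)*(s + 3)*(s - 4)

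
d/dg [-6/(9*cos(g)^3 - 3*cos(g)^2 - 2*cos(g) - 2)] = 6*(-27*cos(g)^2 + 6*cos(g) + 2)*sin(g)/(-9*cos(g)^3 + 3*cos(g)^2 + 2*cos(g) + 2)^2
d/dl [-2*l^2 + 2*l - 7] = 2 - 4*l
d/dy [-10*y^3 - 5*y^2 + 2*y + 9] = -30*y^2 - 10*y + 2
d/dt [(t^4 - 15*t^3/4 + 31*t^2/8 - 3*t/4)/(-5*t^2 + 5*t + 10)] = (-16*t^3 - 10*t^2 + 28*t - 3)/(40*(t^2 + 2*t + 1))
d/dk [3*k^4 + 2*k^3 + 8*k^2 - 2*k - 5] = 12*k^3 + 6*k^2 + 16*k - 2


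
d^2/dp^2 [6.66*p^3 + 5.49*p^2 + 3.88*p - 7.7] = 39.96*p + 10.98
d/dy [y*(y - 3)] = 2*y - 3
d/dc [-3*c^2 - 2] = -6*c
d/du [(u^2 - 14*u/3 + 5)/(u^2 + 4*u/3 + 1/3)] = 2*(27*u^2 - 42*u - 37)/(9*u^4 + 24*u^3 + 22*u^2 + 8*u + 1)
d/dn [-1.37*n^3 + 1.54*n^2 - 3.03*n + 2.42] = -4.11*n^2 + 3.08*n - 3.03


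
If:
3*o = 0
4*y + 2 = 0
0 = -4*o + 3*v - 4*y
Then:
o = 0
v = -2/3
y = -1/2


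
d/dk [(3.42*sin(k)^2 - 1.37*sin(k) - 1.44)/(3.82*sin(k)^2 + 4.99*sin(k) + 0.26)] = (22.2992*sin(k)^2 + 12.78*sin(k) + 6.8294)*cos(k)/(14.5924*sin(k)^4 + 38.1236*sin(k)^3 + 26.8865*sin(k)^2 + 2.5948*sin(k) + 0.0676)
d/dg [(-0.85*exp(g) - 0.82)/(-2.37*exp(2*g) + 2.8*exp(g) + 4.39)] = (-(0.85*exp(g) + 0.82)*(4.74*exp(g) - 2.8) + 2.0145*exp(2*g) - 2.38*exp(g) - 3.7315)*exp(g)/(-2.37*exp(2*g) + 2.8*exp(g) + 4.39)^2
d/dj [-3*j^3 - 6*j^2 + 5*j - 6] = -9*j^2 - 12*j + 5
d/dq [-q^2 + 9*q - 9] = 9 - 2*q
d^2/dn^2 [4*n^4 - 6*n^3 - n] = 12*n*(4*n - 3)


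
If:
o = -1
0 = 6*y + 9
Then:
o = -1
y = -3/2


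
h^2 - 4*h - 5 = (h - 5)*(h + 1)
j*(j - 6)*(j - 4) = j^3 - 10*j^2 + 24*j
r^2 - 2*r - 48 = (r - 8)*(r + 6)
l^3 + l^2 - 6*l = l*(l - 2)*(l + 3)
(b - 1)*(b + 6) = b^2 + 5*b - 6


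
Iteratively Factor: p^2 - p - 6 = (p + 2)*(p - 3)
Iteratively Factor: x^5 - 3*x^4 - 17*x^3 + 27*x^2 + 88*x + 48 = (x + 1)*(x^4 - 4*x^3 - 13*x^2 + 40*x + 48) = (x + 1)^2*(x^3 - 5*x^2 - 8*x + 48) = (x - 4)*(x + 1)^2*(x^2 - x - 12) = (x - 4)^2*(x + 1)^2*(x + 3)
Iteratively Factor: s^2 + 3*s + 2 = (s + 1)*(s + 2)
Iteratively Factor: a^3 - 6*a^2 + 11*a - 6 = (a - 2)*(a^2 - 4*a + 3) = (a - 2)*(a - 1)*(a - 3)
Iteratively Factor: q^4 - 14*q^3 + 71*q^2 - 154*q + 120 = (q - 5)*(q^3 - 9*q^2 + 26*q - 24) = (q - 5)*(q - 3)*(q^2 - 6*q + 8) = (q - 5)*(q - 4)*(q - 3)*(q - 2)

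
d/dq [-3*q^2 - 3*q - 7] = -6*q - 3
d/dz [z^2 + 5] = 2*z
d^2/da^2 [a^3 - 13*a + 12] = 6*a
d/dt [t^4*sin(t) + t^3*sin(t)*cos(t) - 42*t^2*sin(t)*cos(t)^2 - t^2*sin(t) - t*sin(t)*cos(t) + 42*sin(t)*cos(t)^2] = t^4*cos(t) + 4*t^3*sin(t) + t^3*cos(2*t) + 3*t^2*sin(2*t)/2 - 23*t^2*cos(t)/2 - 63*t^2*cos(3*t)/2 - 23*t*sin(t) - 21*t*sin(3*t) - t*cos(2*t) - sin(2*t)/2 + 21*cos(t)/2 + 63*cos(3*t)/2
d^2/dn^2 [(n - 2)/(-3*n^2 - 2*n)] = 2*(-9*n^3 + 54*n^2 + 36*n + 8)/(n^3*(27*n^3 + 54*n^2 + 36*n + 8))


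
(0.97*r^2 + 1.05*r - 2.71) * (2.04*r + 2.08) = 1.9788*r^3 + 4.1596*r^2 - 3.3444*r - 5.6368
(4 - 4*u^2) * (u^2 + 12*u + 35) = -4*u^4 - 48*u^3 - 136*u^2 + 48*u + 140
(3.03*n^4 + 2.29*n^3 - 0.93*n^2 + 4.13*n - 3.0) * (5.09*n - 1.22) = 15.4227*n^5 + 7.9595*n^4 - 7.5275*n^3 + 22.1563*n^2 - 20.3086*n + 3.66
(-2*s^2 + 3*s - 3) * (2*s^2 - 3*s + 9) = -4*s^4 + 12*s^3 - 33*s^2 + 36*s - 27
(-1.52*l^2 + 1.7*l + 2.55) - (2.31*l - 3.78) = -1.52*l^2 - 0.61*l + 6.33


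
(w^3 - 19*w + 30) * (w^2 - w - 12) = w^5 - w^4 - 31*w^3 + 49*w^2 + 198*w - 360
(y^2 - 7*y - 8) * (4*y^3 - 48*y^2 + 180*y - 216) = 4*y^5 - 76*y^4 + 484*y^3 - 1092*y^2 + 72*y + 1728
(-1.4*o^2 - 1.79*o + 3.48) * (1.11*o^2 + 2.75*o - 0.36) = -1.554*o^4 - 5.8369*o^3 - 0.5557*o^2 + 10.2144*o - 1.2528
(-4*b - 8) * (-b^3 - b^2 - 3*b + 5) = 4*b^4 + 12*b^3 + 20*b^2 + 4*b - 40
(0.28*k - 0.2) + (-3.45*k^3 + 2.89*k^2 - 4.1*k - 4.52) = -3.45*k^3 + 2.89*k^2 - 3.82*k - 4.72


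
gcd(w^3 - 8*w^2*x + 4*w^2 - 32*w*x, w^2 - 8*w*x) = -w^2 + 8*w*x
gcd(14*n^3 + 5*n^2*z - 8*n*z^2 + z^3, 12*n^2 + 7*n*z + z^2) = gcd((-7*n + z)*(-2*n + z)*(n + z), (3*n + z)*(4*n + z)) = 1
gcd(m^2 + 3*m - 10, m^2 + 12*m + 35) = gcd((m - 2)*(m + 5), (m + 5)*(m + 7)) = m + 5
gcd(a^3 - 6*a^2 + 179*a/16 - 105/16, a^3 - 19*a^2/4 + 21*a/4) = a^2 - 19*a/4 + 21/4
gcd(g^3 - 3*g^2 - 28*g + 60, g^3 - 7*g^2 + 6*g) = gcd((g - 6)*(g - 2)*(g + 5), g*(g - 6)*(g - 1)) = g - 6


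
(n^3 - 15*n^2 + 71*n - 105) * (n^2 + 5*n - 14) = n^5 - 10*n^4 - 18*n^3 + 460*n^2 - 1519*n + 1470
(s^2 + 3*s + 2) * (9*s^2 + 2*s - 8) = 9*s^4 + 29*s^3 + 16*s^2 - 20*s - 16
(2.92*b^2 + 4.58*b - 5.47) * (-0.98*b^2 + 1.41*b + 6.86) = -2.8616*b^4 - 0.371200000000001*b^3 + 31.8496*b^2 + 23.7061*b - 37.5242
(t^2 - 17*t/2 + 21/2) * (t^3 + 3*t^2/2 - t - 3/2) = t^5 - 7*t^4 - 13*t^3/4 + 91*t^2/4 + 9*t/4 - 63/4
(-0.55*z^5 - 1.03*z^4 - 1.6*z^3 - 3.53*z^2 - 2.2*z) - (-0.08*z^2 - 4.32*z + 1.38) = -0.55*z^5 - 1.03*z^4 - 1.6*z^3 - 3.45*z^2 + 2.12*z - 1.38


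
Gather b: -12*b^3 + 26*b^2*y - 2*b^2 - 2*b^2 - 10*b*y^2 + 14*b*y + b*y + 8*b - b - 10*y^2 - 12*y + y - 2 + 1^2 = -12*b^3 + b^2*(26*y - 4) + b*(-10*y^2 + 15*y + 7) - 10*y^2 - 11*y - 1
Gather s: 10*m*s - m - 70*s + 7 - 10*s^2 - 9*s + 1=-m - 10*s^2 + s*(10*m - 79) + 8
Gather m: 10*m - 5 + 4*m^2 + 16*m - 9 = 4*m^2 + 26*m - 14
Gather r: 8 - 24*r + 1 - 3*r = 9 - 27*r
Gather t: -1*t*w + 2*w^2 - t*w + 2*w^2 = -2*t*w + 4*w^2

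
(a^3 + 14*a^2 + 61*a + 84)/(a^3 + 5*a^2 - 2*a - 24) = (a + 7)/(a - 2)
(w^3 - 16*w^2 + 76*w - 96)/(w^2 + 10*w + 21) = (w^3 - 16*w^2 + 76*w - 96)/(w^2 + 10*w + 21)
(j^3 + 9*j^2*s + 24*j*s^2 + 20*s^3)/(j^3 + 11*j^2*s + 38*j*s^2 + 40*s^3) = (j + 2*s)/(j + 4*s)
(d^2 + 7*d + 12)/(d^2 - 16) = (d + 3)/(d - 4)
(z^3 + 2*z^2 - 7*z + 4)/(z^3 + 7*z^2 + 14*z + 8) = (z^2 - 2*z + 1)/(z^2 + 3*z + 2)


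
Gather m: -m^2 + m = -m^2 + m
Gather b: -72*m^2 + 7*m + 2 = -72*m^2 + 7*m + 2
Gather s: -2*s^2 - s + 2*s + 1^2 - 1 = -2*s^2 + s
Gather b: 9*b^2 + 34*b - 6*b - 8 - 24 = 9*b^2 + 28*b - 32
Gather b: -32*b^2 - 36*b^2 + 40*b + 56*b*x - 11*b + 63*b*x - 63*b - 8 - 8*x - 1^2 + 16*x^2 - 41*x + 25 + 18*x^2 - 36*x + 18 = -68*b^2 + b*(119*x - 34) + 34*x^2 - 85*x + 34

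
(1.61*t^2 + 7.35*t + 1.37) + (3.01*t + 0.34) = 1.61*t^2 + 10.36*t + 1.71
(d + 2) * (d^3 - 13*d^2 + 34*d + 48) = d^4 - 11*d^3 + 8*d^2 + 116*d + 96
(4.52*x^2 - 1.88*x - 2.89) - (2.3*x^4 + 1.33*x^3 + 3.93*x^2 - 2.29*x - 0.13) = -2.3*x^4 - 1.33*x^3 + 0.589999999999999*x^2 + 0.41*x - 2.76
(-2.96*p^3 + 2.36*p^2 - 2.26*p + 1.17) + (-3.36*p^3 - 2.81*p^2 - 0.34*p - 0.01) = -6.32*p^3 - 0.45*p^2 - 2.6*p + 1.16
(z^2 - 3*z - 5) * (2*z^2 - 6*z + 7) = 2*z^4 - 12*z^3 + 15*z^2 + 9*z - 35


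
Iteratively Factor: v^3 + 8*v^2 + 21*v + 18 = (v + 3)*(v^2 + 5*v + 6) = (v + 2)*(v + 3)*(v + 3)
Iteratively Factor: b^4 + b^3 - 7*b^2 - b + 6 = (b + 1)*(b^3 - 7*b + 6) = (b - 2)*(b + 1)*(b^2 + 2*b - 3) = (b - 2)*(b - 1)*(b + 1)*(b + 3)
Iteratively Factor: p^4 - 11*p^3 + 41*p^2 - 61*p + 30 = (p - 1)*(p^3 - 10*p^2 + 31*p - 30) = (p - 3)*(p - 1)*(p^2 - 7*p + 10) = (p - 3)*(p - 2)*(p - 1)*(p - 5)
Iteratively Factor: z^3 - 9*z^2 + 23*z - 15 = (z - 1)*(z^2 - 8*z + 15) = (z - 3)*(z - 1)*(z - 5)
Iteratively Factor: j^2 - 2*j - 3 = (j - 3)*(j + 1)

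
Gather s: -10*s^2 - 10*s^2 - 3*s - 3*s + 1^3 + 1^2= -20*s^2 - 6*s + 2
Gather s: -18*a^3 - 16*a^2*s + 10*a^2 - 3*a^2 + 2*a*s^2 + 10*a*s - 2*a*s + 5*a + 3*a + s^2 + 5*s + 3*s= -18*a^3 + 7*a^2 + 8*a + s^2*(2*a + 1) + s*(-16*a^2 + 8*a + 8)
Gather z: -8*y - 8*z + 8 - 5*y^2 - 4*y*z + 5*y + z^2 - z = -5*y^2 - 3*y + z^2 + z*(-4*y - 9) + 8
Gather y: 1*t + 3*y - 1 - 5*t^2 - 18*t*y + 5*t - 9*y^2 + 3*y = -5*t^2 + 6*t - 9*y^2 + y*(6 - 18*t) - 1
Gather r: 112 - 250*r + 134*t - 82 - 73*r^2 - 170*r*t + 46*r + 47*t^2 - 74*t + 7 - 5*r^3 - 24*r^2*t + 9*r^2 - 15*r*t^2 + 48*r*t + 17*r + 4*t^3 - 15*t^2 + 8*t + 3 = -5*r^3 + r^2*(-24*t - 64) + r*(-15*t^2 - 122*t - 187) + 4*t^3 + 32*t^2 + 68*t + 40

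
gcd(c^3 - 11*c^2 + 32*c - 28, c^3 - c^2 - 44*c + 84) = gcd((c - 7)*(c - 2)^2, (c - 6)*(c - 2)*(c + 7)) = c - 2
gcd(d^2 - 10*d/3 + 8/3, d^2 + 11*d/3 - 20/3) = d - 4/3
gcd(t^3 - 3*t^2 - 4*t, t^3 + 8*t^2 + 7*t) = t^2 + t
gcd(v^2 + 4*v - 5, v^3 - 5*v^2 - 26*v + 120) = v + 5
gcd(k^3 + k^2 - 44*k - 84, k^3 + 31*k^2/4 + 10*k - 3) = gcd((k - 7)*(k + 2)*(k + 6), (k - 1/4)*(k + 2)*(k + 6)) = k^2 + 8*k + 12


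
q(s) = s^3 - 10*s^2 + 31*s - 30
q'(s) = 3*s^2 - 20*s + 31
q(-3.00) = -240.00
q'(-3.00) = 118.00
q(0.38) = -19.61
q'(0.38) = 23.83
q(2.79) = 0.37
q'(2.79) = -1.45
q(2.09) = 0.24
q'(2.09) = 2.30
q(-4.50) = -463.12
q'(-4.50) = 181.75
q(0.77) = -11.60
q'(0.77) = 17.38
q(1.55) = -2.25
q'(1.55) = 7.21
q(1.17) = -5.82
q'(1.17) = 11.71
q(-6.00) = -792.00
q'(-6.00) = 259.00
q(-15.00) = -6120.00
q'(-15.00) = 1006.00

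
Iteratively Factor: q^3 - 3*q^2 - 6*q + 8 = (q - 4)*(q^2 + q - 2) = (q - 4)*(q - 1)*(q + 2)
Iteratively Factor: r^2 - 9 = (r - 3)*(r + 3)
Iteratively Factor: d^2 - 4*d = (d - 4)*(d)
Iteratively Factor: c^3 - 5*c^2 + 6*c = (c)*(c^2 - 5*c + 6) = c*(c - 3)*(c - 2)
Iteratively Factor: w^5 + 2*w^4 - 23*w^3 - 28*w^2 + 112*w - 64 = (w + 4)*(w^4 - 2*w^3 - 15*w^2 + 32*w - 16) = (w - 4)*(w + 4)*(w^3 + 2*w^2 - 7*w + 4) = (w - 4)*(w + 4)^2*(w^2 - 2*w + 1) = (w - 4)*(w - 1)*(w + 4)^2*(w - 1)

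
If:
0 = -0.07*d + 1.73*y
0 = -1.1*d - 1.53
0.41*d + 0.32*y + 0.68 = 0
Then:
No Solution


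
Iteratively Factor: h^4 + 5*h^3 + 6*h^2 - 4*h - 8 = (h + 2)*(h^3 + 3*h^2 - 4) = (h - 1)*(h + 2)*(h^2 + 4*h + 4) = (h - 1)*(h + 2)^2*(h + 2)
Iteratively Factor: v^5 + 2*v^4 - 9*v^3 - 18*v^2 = (v + 2)*(v^4 - 9*v^2) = (v + 2)*(v + 3)*(v^3 - 3*v^2) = v*(v + 2)*(v + 3)*(v^2 - 3*v) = v^2*(v + 2)*(v + 3)*(v - 3)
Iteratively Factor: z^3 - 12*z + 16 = (z + 4)*(z^2 - 4*z + 4) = (z - 2)*(z + 4)*(z - 2)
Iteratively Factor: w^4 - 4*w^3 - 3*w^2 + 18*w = (w + 2)*(w^3 - 6*w^2 + 9*w) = w*(w + 2)*(w^2 - 6*w + 9) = w*(w - 3)*(w + 2)*(w - 3)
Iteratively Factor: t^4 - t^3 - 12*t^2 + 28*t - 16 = (t - 2)*(t^3 + t^2 - 10*t + 8) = (t - 2)^2*(t^2 + 3*t - 4) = (t - 2)^2*(t + 4)*(t - 1)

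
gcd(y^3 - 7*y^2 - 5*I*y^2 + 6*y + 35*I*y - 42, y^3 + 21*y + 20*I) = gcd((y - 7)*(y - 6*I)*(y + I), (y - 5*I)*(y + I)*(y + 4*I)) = y + I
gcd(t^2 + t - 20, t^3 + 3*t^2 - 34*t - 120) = t + 5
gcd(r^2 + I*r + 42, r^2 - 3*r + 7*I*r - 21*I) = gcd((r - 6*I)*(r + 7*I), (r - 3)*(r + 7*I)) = r + 7*I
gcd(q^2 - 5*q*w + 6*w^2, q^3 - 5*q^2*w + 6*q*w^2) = q^2 - 5*q*w + 6*w^2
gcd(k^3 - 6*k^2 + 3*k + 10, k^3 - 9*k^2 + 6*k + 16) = k^2 - k - 2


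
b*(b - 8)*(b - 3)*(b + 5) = b^4 - 6*b^3 - 31*b^2 + 120*b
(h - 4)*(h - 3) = h^2 - 7*h + 12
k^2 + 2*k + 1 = (k + 1)^2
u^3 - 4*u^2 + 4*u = u*(u - 2)^2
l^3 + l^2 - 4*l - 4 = (l - 2)*(l + 1)*(l + 2)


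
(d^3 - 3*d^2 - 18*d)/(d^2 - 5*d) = (d^2 - 3*d - 18)/(d - 5)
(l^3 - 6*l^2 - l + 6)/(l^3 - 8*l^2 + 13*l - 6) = (l + 1)/(l - 1)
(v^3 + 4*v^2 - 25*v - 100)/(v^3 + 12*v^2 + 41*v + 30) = (v^2 - v - 20)/(v^2 + 7*v + 6)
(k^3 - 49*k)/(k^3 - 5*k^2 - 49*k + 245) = k/(k - 5)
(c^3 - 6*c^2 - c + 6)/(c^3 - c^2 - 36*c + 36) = (c + 1)/(c + 6)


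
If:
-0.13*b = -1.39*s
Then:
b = 10.6923076923077*s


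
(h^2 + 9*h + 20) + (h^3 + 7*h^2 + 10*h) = h^3 + 8*h^2 + 19*h + 20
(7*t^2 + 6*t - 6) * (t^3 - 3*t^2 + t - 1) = 7*t^5 - 15*t^4 - 17*t^3 + 17*t^2 - 12*t + 6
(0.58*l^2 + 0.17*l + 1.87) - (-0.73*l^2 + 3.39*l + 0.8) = 1.31*l^2 - 3.22*l + 1.07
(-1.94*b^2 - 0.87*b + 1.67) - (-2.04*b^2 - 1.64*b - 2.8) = 0.1*b^2 + 0.77*b + 4.47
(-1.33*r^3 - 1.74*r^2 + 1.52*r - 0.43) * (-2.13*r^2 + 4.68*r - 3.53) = 2.8329*r^5 - 2.5182*r^4 - 6.6859*r^3 + 14.1717*r^2 - 7.378*r + 1.5179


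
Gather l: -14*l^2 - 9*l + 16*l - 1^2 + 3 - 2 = -14*l^2 + 7*l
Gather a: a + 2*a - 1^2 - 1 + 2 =3*a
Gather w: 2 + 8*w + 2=8*w + 4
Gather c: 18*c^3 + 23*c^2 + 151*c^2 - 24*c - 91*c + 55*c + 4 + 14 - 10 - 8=18*c^3 + 174*c^2 - 60*c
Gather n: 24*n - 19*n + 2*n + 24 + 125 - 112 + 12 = 7*n + 49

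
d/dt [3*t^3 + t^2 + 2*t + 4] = 9*t^2 + 2*t + 2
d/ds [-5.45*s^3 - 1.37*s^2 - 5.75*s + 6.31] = -16.35*s^2 - 2.74*s - 5.75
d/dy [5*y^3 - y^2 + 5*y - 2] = 15*y^2 - 2*y + 5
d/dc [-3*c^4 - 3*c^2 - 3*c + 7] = -12*c^3 - 6*c - 3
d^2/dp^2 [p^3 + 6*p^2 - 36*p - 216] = 6*p + 12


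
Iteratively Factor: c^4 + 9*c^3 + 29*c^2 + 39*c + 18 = (c + 1)*(c^3 + 8*c^2 + 21*c + 18) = (c + 1)*(c + 2)*(c^2 + 6*c + 9) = (c + 1)*(c + 2)*(c + 3)*(c + 3)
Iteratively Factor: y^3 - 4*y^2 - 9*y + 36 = (y - 4)*(y^2 - 9) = (y - 4)*(y - 3)*(y + 3)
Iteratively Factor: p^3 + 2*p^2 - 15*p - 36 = (p + 3)*(p^2 - p - 12) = (p + 3)^2*(p - 4)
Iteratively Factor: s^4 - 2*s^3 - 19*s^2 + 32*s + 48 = (s - 3)*(s^3 + s^2 - 16*s - 16) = (s - 3)*(s + 1)*(s^2 - 16) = (s - 4)*(s - 3)*(s + 1)*(s + 4)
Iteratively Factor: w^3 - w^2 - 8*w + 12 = (w - 2)*(w^2 + w - 6) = (w - 2)*(w + 3)*(w - 2)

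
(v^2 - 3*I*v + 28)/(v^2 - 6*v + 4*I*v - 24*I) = (v - 7*I)/(v - 6)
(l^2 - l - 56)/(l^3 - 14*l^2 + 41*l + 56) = (l + 7)/(l^2 - 6*l - 7)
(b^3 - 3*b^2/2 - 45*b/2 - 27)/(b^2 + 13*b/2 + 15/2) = (b^2 - 3*b - 18)/(b + 5)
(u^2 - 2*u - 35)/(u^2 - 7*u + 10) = (u^2 - 2*u - 35)/(u^2 - 7*u + 10)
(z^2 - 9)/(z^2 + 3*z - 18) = (z + 3)/(z + 6)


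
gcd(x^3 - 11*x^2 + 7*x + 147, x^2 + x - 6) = x + 3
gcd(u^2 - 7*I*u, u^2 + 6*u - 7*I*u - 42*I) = u - 7*I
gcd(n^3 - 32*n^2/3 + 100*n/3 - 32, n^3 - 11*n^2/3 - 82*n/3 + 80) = n^2 - 26*n/3 + 16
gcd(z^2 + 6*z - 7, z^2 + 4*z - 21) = z + 7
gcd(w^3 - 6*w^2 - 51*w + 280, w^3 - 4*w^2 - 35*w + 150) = w - 5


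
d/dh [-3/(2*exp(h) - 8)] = 3*exp(h)/(2*(exp(h) - 4)^2)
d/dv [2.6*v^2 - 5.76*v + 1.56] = 5.2*v - 5.76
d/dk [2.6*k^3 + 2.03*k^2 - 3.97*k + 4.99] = 7.8*k^2 + 4.06*k - 3.97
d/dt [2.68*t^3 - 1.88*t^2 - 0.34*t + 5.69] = 8.04*t^2 - 3.76*t - 0.34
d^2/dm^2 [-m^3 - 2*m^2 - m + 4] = -6*m - 4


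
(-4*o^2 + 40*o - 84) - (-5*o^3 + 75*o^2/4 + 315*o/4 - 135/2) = 5*o^3 - 91*o^2/4 - 155*o/4 - 33/2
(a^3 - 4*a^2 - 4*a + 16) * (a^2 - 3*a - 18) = a^5 - 7*a^4 - 10*a^3 + 100*a^2 + 24*a - 288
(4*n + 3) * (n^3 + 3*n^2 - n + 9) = 4*n^4 + 15*n^3 + 5*n^2 + 33*n + 27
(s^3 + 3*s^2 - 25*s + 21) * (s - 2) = s^4 + s^3 - 31*s^2 + 71*s - 42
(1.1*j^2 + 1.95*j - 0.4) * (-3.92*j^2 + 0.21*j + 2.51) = -4.312*j^4 - 7.413*j^3 + 4.7385*j^2 + 4.8105*j - 1.004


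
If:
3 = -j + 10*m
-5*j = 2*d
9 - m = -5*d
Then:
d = -145/84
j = 29/42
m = 31/84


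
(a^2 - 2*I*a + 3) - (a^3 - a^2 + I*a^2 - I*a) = -a^3 + 2*a^2 - I*a^2 - I*a + 3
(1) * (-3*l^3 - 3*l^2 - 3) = -3*l^3 - 3*l^2 - 3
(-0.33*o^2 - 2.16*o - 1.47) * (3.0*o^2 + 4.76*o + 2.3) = -0.99*o^4 - 8.0508*o^3 - 15.4506*o^2 - 11.9652*o - 3.381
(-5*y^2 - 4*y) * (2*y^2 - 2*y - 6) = -10*y^4 + 2*y^3 + 38*y^2 + 24*y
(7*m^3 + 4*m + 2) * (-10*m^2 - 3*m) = -70*m^5 - 21*m^4 - 40*m^3 - 32*m^2 - 6*m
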